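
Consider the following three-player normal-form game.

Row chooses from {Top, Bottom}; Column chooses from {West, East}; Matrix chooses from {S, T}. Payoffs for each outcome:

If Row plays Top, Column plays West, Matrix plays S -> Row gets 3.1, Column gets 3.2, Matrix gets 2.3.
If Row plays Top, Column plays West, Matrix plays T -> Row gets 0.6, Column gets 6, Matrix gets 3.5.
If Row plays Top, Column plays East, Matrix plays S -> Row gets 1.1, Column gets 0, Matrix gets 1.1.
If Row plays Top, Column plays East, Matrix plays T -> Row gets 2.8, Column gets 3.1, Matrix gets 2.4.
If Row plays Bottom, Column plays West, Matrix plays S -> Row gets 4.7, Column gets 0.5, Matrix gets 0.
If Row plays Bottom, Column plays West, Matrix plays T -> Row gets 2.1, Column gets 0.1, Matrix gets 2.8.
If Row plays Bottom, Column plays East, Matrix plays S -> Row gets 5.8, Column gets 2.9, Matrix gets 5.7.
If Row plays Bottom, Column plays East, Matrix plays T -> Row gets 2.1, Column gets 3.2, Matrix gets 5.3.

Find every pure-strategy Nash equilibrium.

The unique pure-strategy Nash equilibrium is (Bottom, East, S).

For each strategy profile, look for a profitable unilateral deviation.
(Top, West, S): Row can switch to Bottom (3.1 → 4.7). Not NE.
(Top, West, T): Row can switch to Bottom (0.6 → 2.1). Not NE.
(Top, East, S): Row can switch to Bottom (1.1 → 5.8). Not NE.
(Top, East, T): Column can switch to West (3.1 → 6). Not NE.
(Bottom, West, S): Column can switch to East (0.5 → 2.9). Not NE.
(Bottom, West, T): Column can switch to East (0.1 → 3.2). Not NE.
(Bottom, East, S): Row gets 5.8, best alternative 1.1; Column gets 2.9, best alternative 0.5; Matrix gets 5.7, best alternative 5.3. No profitable deviation — NE.
(Bottom, East, T): Row can switch to Top (2.1 → 2.8). Not NE.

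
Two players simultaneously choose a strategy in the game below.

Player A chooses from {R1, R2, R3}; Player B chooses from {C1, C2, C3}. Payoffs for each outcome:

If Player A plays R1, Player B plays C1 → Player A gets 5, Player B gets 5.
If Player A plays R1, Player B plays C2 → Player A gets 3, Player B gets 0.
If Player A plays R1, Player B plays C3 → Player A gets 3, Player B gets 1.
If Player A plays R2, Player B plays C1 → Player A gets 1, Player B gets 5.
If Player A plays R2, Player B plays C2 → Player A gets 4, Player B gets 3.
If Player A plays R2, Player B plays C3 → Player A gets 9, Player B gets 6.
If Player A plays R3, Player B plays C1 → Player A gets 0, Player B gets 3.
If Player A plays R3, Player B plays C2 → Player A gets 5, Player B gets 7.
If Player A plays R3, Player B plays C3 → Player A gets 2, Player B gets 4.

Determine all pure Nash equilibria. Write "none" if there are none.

(R1, C1), (R2, C3), (R3, C2)

Player A against C1: payoffs 5, 1, 0 → best response R1.
Player A against C2: payoffs 3, 4, 5 → best response R3.
Player A against C3: payoffs 3, 9, 2 → best response R2.
Player B against R1: payoffs 5, 0, 1 → best response C1.
Player B against R2: payoffs 5, 3, 6 → best response C3.
Player B against R3: payoffs 3, 7, 4 → best response C2.
Mutual best responses: (R1, C1); (R2, C3); (R3, C2).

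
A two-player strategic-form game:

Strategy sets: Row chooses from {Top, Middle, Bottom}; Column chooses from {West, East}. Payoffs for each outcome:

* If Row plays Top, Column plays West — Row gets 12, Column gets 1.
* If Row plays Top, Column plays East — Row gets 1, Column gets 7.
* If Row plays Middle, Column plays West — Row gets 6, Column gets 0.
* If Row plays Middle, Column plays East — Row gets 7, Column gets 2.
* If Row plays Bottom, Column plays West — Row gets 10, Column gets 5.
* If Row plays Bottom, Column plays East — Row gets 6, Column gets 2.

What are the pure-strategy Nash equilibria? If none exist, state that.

The unique pure-strategy Nash equilibrium is (Middle, East).

For each player, find the best response to each opponent profile; mutual best responses are the pure NE.
Row against West: payoffs 12, 6, 10 → best response Top.
Row against East: payoffs 1, 7, 6 → best response Middle.
Column against Top: payoffs 1, 7 → best response East.
Column against Middle: payoffs 0, 2 → best response East.
Column against Bottom: payoffs 5, 2 → best response West.
Mutual best responses: (Middle, East).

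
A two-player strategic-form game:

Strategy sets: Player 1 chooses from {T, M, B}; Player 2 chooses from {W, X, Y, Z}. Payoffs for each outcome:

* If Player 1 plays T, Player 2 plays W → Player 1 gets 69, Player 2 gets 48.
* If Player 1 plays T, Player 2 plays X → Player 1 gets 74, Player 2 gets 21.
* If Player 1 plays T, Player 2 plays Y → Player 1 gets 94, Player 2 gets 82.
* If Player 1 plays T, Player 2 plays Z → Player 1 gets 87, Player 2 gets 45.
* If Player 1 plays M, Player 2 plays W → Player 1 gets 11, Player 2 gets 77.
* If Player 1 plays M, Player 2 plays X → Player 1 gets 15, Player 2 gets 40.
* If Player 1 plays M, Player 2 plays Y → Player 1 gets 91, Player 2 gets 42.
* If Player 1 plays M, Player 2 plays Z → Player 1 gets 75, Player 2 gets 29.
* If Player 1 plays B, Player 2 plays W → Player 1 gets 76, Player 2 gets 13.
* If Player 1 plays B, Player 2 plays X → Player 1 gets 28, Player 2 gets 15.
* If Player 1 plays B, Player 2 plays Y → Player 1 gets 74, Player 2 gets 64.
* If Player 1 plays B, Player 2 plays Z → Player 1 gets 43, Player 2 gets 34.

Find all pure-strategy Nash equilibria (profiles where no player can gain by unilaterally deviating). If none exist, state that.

The unique pure-strategy Nash equilibrium is (T, Y).

Player 1 against W: payoffs 69, 11, 76 → best response B.
Player 1 against X: payoffs 74, 15, 28 → best response T.
Player 1 against Y: payoffs 94, 91, 74 → best response T.
Player 1 against Z: payoffs 87, 75, 43 → best response T.
Player 2 against T: payoffs 48, 21, 82, 45 → best response Y.
Player 2 against M: payoffs 77, 40, 42, 29 → best response W.
Player 2 against B: payoffs 13, 15, 64, 34 → best response Y.
Mutual best responses: (T, Y).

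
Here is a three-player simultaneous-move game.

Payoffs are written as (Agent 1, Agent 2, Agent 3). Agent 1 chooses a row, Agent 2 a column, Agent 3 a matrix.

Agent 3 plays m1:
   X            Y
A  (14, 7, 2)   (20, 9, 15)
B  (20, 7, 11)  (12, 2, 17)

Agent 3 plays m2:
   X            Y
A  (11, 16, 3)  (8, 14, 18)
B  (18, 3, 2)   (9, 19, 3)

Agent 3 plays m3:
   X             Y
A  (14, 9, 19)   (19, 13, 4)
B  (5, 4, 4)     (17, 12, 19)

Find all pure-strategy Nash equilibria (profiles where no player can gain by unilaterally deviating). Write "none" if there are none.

Pure NE: (B, X, m1)

Check each profile: it is a Nash equilibrium iff no player can strictly gain by switching unilaterally.
(A, X, m1): Agent 1 can switch to B (14 → 20). Not NE.
(A, X, m2): Agent 1 can switch to B (11 → 18). Not NE.
(A, X, m3): Agent 2 can switch to Y (9 → 13). Not NE.
(A, Y, m1): Agent 3 can switch to m2 (15 → 18). Not NE.
(A, Y, m2): Agent 1 can switch to B (8 → 9). Not NE.
(A, Y, m3): Agent 3 can switch to m1 (4 → 15). Not NE.
(B, X, m1): Agent 1 gets 20, best alternative 14; Agent 2 gets 7, best alternative 2; Agent 3 gets 11, best alternative 4. No profitable deviation — NE.
(B, X, m2): Agent 2 can switch to Y (3 → 19). Not NE.
(B, X, m3): Agent 1 can switch to A (5 → 14). Not NE.
(The remaining 3 profiles each have a profitable deviation by the same check.)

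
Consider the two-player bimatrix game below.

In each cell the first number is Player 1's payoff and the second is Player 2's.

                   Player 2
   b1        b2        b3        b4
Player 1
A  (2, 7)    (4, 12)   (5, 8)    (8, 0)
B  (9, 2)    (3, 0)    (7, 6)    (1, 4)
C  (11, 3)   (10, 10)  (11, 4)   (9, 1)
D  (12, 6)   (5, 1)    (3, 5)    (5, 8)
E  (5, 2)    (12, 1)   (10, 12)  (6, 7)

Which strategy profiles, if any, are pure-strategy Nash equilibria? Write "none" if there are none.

Player 1 against b1: payoffs 2, 9, 11, 12, 5 → best response D.
Player 1 against b2: payoffs 4, 3, 10, 5, 12 → best response E.
Player 1 against b3: payoffs 5, 7, 11, 3, 10 → best response C.
Player 1 against b4: payoffs 8, 1, 9, 5, 6 → best response C.
Player 2 against A: payoffs 7, 12, 8, 0 → best response b2.
Player 2 against B: payoffs 2, 0, 6, 4 → best response b3.
Player 2 against C: payoffs 3, 10, 4, 1 → best response b2.
Player 2 against D: payoffs 6, 1, 5, 8 → best response b4.
Player 2 against E: payoffs 2, 1, 12, 7 → best response b3.
No profile is a mutual best response for all players.

This game has no pure Nash equilibrium.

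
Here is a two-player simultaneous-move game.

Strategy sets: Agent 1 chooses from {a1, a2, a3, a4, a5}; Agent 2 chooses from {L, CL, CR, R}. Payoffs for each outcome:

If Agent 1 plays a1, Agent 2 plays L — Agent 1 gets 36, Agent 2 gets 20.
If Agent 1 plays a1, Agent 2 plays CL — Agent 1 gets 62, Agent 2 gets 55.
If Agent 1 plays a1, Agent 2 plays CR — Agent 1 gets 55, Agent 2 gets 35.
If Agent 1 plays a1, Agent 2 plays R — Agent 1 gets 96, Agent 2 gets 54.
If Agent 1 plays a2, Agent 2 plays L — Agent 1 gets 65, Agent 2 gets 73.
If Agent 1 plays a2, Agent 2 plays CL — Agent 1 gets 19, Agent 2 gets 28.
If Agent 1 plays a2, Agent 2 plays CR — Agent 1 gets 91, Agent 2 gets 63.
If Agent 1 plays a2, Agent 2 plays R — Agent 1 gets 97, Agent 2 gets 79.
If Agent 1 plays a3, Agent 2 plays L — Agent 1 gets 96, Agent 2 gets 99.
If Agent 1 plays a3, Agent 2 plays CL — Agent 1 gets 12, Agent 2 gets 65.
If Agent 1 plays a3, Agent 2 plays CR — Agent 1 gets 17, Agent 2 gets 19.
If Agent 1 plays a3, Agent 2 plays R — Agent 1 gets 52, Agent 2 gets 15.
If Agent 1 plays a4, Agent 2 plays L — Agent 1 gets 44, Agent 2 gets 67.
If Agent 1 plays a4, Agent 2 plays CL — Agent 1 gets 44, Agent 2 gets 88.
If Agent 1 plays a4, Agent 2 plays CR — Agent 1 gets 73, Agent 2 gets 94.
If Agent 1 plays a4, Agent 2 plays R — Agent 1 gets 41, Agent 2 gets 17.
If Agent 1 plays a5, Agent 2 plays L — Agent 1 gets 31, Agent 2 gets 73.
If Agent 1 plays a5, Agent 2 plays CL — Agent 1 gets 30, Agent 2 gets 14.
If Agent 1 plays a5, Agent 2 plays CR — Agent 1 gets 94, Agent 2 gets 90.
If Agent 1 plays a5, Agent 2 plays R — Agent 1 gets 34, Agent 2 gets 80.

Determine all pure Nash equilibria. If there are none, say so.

The pure Nash equilibria are (a1, CL), (a2, R), (a3, L), (a5, CR).

Mark each player's best response to every combination of opponents' strategies; a profile where every player is best-responding is a pure Nash equilibrium.
Agent 1 against L: payoffs 36, 65, 96, 44, 31 → best response a3.
Agent 1 against CL: payoffs 62, 19, 12, 44, 30 → best response a1.
Agent 1 against CR: payoffs 55, 91, 17, 73, 94 → best response a5.
Agent 1 against R: payoffs 96, 97, 52, 41, 34 → best response a2.
Agent 2 against a1: payoffs 20, 55, 35, 54 → best response CL.
Agent 2 against a2: payoffs 73, 28, 63, 79 → best response R.
Agent 2 against a3: payoffs 99, 65, 19, 15 → best response L.
Agent 2 against a4: payoffs 67, 88, 94, 17 → best response CR.
Agent 2 against a5: payoffs 73, 14, 90, 80 → best response CR.
Mutual best responses: (a1, CL); (a2, R); (a3, L); (a5, CR).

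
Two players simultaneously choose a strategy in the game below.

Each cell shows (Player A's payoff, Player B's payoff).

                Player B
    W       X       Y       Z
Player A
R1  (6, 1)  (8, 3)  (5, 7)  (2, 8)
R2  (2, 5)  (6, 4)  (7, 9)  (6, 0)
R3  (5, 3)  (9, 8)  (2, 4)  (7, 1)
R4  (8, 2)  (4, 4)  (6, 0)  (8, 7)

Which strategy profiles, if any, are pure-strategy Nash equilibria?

For each strategy profile, look for a profitable unilateral deviation.
(R1, W): Player A can switch to R4 (6 → 8). Not NE.
(R1, X): Player A can switch to R3 (8 → 9). Not NE.
(R1, Y): Player A can switch to R2 (5 → 7). Not NE.
(R1, Z): Player A can switch to R2 (2 → 6). Not NE.
(R2, W): Player A can switch to R1 (2 → 6). Not NE.
(R2, X): Player A can switch to R1 (6 → 8). Not NE.
(R2, Y): Player A gets 7, best alternative 6; Player B gets 9, best alternative 5. No profitable deviation — NE.
(R2, Z): Player A can switch to R3 (6 → 7). Not NE.
(R3, W): Player A can switch to R1 (5 → 6). Not NE.
(R3, X): Player A gets 9, best alternative 8; Player B gets 8, best alternative 4. No profitable deviation — NE.
(R3, Y): Player A can switch to R1 (2 → 5). Not NE.
(R3, Z): Player A can switch to R4 (7 → 8). Not NE.
(R4, Z): Player A gets 8, best alternative 7; Player B gets 7, best alternative 4. No profitable deviation — NE.
(The remaining 3 profiles each have a profitable deviation by the same check.)

(R2, Y), (R3, X), (R4, Z)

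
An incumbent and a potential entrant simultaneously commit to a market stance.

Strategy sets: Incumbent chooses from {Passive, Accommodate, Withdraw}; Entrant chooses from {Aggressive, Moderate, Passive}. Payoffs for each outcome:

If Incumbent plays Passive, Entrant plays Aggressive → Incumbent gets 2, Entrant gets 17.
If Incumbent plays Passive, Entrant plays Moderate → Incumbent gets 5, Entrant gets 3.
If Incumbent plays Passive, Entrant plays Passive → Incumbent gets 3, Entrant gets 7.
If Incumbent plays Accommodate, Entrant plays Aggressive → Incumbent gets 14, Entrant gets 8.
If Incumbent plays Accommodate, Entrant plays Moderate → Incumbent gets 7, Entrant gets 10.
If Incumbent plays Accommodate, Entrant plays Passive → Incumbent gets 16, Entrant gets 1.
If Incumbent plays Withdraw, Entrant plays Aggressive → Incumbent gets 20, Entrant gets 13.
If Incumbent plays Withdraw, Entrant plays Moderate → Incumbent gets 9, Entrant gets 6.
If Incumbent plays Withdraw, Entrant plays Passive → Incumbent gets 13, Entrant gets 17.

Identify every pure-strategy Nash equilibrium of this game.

This game has no pure Nash equilibrium.

Incumbent against Aggressive: payoffs 2, 14, 20 → best response Withdraw.
Incumbent against Moderate: payoffs 5, 7, 9 → best response Withdraw.
Incumbent against Passive: payoffs 3, 16, 13 → best response Accommodate.
Entrant against Passive: payoffs 17, 3, 7 → best response Aggressive.
Entrant against Accommodate: payoffs 8, 10, 1 → best response Moderate.
Entrant against Withdraw: payoffs 13, 6, 17 → best response Passive.
No profile is a mutual best response for all players.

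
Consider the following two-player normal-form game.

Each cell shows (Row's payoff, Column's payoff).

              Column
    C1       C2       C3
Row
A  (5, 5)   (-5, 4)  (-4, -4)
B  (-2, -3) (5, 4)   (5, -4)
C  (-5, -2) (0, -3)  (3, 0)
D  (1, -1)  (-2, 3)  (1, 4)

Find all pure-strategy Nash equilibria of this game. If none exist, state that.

Pure-strategy Nash equilibria: (A, C1); (B, C2)

(A, C1): Row gets 5, best alternative 1; Column gets 5, best alternative 4. No profitable deviation — NE.
(A, C2): Row can switch to B (-5 → 5). Not NE.
(A, C3): Row can switch to B (-4 → 5). Not NE.
(B, C1): Row can switch to A (-2 → 5). Not NE.
(B, C2): Row gets 5, best alternative 0; Column gets 4, best alternative -3. No profitable deviation — NE.
(B, C3): Column can switch to C1 (-4 → -3). Not NE.
(C, C1): Row can switch to A (-5 → 5). Not NE.
(C, C2): Row can switch to B (0 → 5). Not NE.
(C, C3): Row can switch to B (3 → 5). Not NE.
(D, C1): Row can switch to A (1 → 5). Not NE.
(D, C2): Row can switch to B (-2 → 5). Not NE.
(D, C3): Row can switch to B (1 → 5). Not NE.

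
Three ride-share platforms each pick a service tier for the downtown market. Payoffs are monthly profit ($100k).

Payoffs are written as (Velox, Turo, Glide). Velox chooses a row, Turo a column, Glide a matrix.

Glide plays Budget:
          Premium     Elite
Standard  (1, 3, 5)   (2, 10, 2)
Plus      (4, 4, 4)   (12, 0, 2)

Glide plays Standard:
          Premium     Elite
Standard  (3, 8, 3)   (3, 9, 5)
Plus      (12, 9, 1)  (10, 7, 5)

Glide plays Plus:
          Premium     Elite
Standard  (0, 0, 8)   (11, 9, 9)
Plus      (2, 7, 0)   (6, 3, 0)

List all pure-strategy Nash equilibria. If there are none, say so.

(Standard, Premium, Budget): Velox can switch to Plus (1 → 4). Not NE.
(Standard, Premium, Standard): Velox can switch to Plus (3 → 12). Not NE.
(Standard, Premium, Plus): Velox can switch to Plus (0 → 2). Not NE.
(Standard, Elite, Budget): Velox can switch to Plus (2 → 12). Not NE.
(Standard, Elite, Standard): Velox can switch to Plus (3 → 10). Not NE.
(Standard, Elite, Plus): Velox gets 11, best alternative 6; Turo gets 9, best alternative 0; Glide gets 9, best alternative 5. No profitable deviation — NE.
(Plus, Premium, Budget): Velox gets 4, best alternative 1; Turo gets 4, best alternative 0; Glide gets 4, best alternative 1. No profitable deviation — NE.
(Plus, Premium, Standard): Glide can switch to Budget (1 → 4). Not NE.
(Plus, Premium, Plus): Glide can switch to Budget (0 → 4). Not NE.
(Plus, Elite, Budget): Turo can switch to Premium (0 → 4). Not NE.
(Plus, Elite, Standard): Turo can switch to Premium (7 → 9). Not NE.
(Plus, Elite, Plus): Velox can switch to Standard (6 → 11). Not NE.

(Standard, Elite, Plus) and (Plus, Premium, Budget)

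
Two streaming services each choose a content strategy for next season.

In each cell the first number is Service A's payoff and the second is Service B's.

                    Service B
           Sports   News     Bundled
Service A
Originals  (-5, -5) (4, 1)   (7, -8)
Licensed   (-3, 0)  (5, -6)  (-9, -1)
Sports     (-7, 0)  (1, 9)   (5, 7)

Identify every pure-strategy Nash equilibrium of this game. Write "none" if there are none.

(Originals, Sports): Service A can switch to Licensed (-5 → -3). Not NE.
(Originals, News): Service A can switch to Licensed (4 → 5). Not NE.
(Originals, Bundled): Service B can switch to Sports (-8 → -5). Not NE.
(Licensed, Sports): Service A gets -3, best alternative -5; Service B gets 0, best alternative -1. No profitable deviation — NE.
(Licensed, News): Service B can switch to Sports (-6 → 0). Not NE.
(Licensed, Bundled): Service A can switch to Originals (-9 → 7). Not NE.
(Sports, Sports): Service A can switch to Originals (-7 → -5). Not NE.
(Sports, News): Service A can switch to Originals (1 → 4). Not NE.
(Sports, Bundled): Service A can switch to Originals (5 → 7). Not NE.

(Licensed, Sports)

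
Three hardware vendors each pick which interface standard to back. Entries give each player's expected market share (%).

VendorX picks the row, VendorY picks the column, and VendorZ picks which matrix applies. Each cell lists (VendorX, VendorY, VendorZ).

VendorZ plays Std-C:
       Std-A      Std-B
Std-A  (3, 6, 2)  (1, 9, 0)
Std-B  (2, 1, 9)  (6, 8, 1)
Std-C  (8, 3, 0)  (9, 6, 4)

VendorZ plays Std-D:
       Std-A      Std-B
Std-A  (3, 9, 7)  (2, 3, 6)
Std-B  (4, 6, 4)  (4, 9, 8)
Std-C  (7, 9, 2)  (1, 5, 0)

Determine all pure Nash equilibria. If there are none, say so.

Mark each player's best response to every combination of opponents' strategies; a profile where every player is best-responding is a pure Nash equilibrium.
VendorX against (Std-A, Std-C): payoffs 3, 2, 8 → best response Std-C.
VendorX against (Std-A, Std-D): payoffs 3, 4, 7 → best response Std-C.
VendorX against (Std-B, Std-C): payoffs 1, 6, 9 → best response Std-C.
VendorX against (Std-B, Std-D): payoffs 2, 4, 1 → best response Std-B.
VendorY against (Std-A, Std-C): payoffs 6, 9 → best response Std-B.
VendorY against (Std-A, Std-D): payoffs 9, 3 → best response Std-A.
VendorY against (Std-B, Std-C): payoffs 1, 8 → best response Std-B.
VendorY against (Std-B, Std-D): payoffs 6, 9 → best response Std-B.
VendorY against (Std-C, Std-C): payoffs 3, 6 → best response Std-B.
VendorY against (Std-C, Std-D): payoffs 9, 5 → best response Std-A.
VendorZ against (Std-A, Std-A): payoffs 2, 7 → best response Std-D.
VendorZ against (Std-A, Std-B): payoffs 0, 6 → best response Std-D.
VendorZ against (Std-B, Std-A): payoffs 9, 4 → best response Std-C.
VendorZ against (Std-B, Std-B): payoffs 1, 8 → best response Std-D.
VendorZ against (Std-C, Std-A): payoffs 0, 2 → best response Std-D.
VendorZ against (Std-C, Std-B): payoffs 4, 0 → best response Std-C.
Mutual best responses: (Std-B, Std-B, Std-D); (Std-C, Std-A, Std-D); (Std-C, Std-B, Std-C).

The pure Nash equilibria are (Std-B, Std-B, Std-D); (Std-C, Std-A, Std-D); (Std-C, Std-B, Std-C).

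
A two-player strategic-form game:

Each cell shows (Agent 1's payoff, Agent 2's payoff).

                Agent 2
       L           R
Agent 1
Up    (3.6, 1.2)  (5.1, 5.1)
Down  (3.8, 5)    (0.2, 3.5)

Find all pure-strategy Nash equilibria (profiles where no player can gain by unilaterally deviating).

Check each profile: it is a Nash equilibrium iff no player can strictly gain by switching unilaterally.
(Up, L): Agent 1 can switch to Down (3.6 → 3.8). Not NE.
(Up, R): Agent 1 gets 5.1, best alternative 0.2; Agent 2 gets 5.1, best alternative 1.2. No profitable deviation — NE.
(Down, L): Agent 1 gets 3.8, best alternative 3.6; Agent 2 gets 5, best alternative 3.5. No profitable deviation — NE.
(Down, R): Agent 1 can switch to Up (0.2 → 5.1). Not NE.

(Up, R); (Down, L)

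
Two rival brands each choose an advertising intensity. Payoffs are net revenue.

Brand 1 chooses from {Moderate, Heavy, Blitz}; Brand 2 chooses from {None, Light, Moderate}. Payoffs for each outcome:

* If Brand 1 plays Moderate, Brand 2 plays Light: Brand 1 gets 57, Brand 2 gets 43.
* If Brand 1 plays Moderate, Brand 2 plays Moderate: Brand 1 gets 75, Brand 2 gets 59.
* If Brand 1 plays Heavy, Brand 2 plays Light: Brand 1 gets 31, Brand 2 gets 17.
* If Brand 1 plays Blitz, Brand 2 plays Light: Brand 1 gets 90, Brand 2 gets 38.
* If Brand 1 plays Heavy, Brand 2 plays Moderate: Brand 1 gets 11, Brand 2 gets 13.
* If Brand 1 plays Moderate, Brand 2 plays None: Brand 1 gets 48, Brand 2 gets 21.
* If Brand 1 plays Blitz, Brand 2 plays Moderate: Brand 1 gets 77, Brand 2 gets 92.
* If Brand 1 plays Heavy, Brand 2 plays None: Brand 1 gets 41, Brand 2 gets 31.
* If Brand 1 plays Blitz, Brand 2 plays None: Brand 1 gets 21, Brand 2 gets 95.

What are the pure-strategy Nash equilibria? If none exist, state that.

none

(Moderate, None): Brand 2 can switch to Light (21 → 43). Not NE.
(Moderate, Light): Brand 1 can switch to Blitz (57 → 90). Not NE.
(Moderate, Moderate): Brand 1 can switch to Blitz (75 → 77). Not NE.
(Heavy, None): Brand 1 can switch to Moderate (41 → 48). Not NE.
(Heavy, Light): Brand 1 can switch to Moderate (31 → 57). Not NE.
(Heavy, Moderate): Brand 1 can switch to Moderate (11 → 75). Not NE.
(The remaining 3 profiles each have a profitable deviation by the same check.)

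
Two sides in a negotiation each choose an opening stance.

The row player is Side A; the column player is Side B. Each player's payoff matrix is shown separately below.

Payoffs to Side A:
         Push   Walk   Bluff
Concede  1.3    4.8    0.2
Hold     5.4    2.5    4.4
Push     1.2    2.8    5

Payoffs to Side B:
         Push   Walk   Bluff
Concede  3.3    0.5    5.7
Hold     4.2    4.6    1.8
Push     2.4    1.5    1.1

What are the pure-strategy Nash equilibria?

(Concede, Push): Side A can switch to Hold (1.3 → 5.4). Not NE.
(Concede, Walk): Side B can switch to Push (0.5 → 3.3). Not NE.
(Concede, Bluff): Side A can switch to Hold (0.2 → 4.4). Not NE.
(Hold, Push): Side B can switch to Walk (4.2 → 4.6). Not NE.
(Hold, Walk): Side A can switch to Concede (2.5 → 4.8). Not NE.
(Hold, Bluff): Side A can switch to Push (4.4 → 5). Not NE.
(Push, Push): Side A can switch to Concede (1.2 → 1.3). Not NE.
(Push, Walk): Side A can switch to Concede (2.8 → 4.8). Not NE.
(The remaining 1 profile has a profitable deviation by the same check.)

There is no pure-strategy Nash equilibrium.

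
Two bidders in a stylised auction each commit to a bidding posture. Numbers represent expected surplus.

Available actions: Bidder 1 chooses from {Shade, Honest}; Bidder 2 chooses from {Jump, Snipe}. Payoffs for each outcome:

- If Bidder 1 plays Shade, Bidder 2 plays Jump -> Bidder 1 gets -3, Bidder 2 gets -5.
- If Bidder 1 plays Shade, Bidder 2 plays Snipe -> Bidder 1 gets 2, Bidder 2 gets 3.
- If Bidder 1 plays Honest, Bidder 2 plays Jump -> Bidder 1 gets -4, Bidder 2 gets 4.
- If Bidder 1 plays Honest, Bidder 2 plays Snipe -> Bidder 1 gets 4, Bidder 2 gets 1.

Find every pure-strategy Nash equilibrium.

Bidder 1 against Jump: payoffs -3, -4 → best response Shade.
Bidder 1 against Snipe: payoffs 2, 4 → best response Honest.
Bidder 2 against Shade: payoffs -5, 3 → best response Snipe.
Bidder 2 against Honest: payoffs 4, 1 → best response Jump.
No profile is a mutual best response for all players.

No pure-strategy Nash equilibrium.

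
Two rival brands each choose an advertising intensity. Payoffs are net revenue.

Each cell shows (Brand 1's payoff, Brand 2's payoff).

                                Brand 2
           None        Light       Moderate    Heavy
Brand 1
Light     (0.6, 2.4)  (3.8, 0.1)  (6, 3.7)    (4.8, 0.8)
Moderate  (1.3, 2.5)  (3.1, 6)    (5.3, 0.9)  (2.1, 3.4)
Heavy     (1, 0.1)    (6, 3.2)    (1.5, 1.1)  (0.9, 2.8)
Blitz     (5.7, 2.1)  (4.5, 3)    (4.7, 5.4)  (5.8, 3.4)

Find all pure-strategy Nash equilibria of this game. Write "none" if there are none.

(Light, Moderate) and (Heavy, Light)

For each player, find the best response to each opponent profile; mutual best responses are the pure NE.
Brand 1 against None: payoffs 0.6, 1.3, 1, 5.7 → best response Blitz.
Brand 1 against Light: payoffs 3.8, 3.1, 6, 4.5 → best response Heavy.
Brand 1 against Moderate: payoffs 6, 5.3, 1.5, 4.7 → best response Light.
Brand 1 against Heavy: payoffs 4.8, 2.1, 0.9, 5.8 → best response Blitz.
Brand 2 against Light: payoffs 2.4, 0.1, 3.7, 0.8 → best response Moderate.
Brand 2 against Moderate: payoffs 2.5, 6, 0.9, 3.4 → best response Light.
Brand 2 against Heavy: payoffs 0.1, 3.2, 1.1, 2.8 → best response Light.
Brand 2 against Blitz: payoffs 2.1, 3, 5.4, 3.4 → best response Moderate.
Mutual best responses: (Light, Moderate); (Heavy, Light).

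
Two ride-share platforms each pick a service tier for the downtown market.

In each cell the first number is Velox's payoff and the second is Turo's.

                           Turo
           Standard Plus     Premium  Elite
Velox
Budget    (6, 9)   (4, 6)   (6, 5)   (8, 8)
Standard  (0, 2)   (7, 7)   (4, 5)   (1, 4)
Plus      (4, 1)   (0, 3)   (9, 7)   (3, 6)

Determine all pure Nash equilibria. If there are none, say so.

Pure-strategy Nash equilibria: (Budget, Standard), (Standard, Plus), (Plus, Premium)

Mark each player's best response to every combination of opponents' strategies; a profile where every player is best-responding is a pure Nash equilibrium.
Velox against Standard: payoffs 6, 0, 4 → best response Budget.
Velox against Plus: payoffs 4, 7, 0 → best response Standard.
Velox against Premium: payoffs 6, 4, 9 → best response Plus.
Velox against Elite: payoffs 8, 1, 3 → best response Budget.
Turo against Budget: payoffs 9, 6, 5, 8 → best response Standard.
Turo against Standard: payoffs 2, 7, 5, 4 → best response Plus.
Turo against Plus: payoffs 1, 3, 7, 6 → best response Premium.
Mutual best responses: (Budget, Standard); (Standard, Plus); (Plus, Premium).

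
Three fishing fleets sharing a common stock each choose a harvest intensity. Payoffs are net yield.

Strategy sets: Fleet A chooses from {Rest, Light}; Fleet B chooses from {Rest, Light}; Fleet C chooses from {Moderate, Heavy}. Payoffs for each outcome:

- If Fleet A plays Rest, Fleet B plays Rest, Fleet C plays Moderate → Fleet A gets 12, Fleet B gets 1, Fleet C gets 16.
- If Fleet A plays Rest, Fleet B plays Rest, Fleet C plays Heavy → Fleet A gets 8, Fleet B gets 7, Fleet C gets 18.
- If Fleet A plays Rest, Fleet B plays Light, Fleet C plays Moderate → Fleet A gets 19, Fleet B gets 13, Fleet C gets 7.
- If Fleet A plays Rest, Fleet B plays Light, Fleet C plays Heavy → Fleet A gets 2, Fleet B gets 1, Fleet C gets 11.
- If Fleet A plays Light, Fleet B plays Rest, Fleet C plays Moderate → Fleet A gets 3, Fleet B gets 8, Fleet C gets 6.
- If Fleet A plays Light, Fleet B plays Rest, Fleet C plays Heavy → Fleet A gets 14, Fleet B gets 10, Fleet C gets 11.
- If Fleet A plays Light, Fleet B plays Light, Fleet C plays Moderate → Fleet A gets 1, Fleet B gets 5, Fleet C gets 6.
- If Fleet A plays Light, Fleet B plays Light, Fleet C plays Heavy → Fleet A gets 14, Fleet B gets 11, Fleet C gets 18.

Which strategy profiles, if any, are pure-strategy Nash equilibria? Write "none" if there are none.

(Rest, Rest, Moderate): Fleet B can switch to Light (1 → 13). Not NE.
(Rest, Rest, Heavy): Fleet A can switch to Light (8 → 14). Not NE.
(Rest, Light, Moderate): Fleet C can switch to Heavy (7 → 11). Not NE.
(Rest, Light, Heavy): Fleet A can switch to Light (2 → 14). Not NE.
(Light, Rest, Moderate): Fleet A can switch to Rest (3 → 12). Not NE.
(Light, Rest, Heavy): Fleet B can switch to Light (10 → 11). Not NE.
(Light, Light, Moderate): Fleet A can switch to Rest (1 → 19). Not NE.
(Light, Light, Heavy): Fleet A gets 14, best alternative 2; Fleet B gets 11, best alternative 10; Fleet C gets 18, best alternative 6. No profitable deviation — NE.

The unique pure-strategy Nash equilibrium is (Light, Light, Heavy).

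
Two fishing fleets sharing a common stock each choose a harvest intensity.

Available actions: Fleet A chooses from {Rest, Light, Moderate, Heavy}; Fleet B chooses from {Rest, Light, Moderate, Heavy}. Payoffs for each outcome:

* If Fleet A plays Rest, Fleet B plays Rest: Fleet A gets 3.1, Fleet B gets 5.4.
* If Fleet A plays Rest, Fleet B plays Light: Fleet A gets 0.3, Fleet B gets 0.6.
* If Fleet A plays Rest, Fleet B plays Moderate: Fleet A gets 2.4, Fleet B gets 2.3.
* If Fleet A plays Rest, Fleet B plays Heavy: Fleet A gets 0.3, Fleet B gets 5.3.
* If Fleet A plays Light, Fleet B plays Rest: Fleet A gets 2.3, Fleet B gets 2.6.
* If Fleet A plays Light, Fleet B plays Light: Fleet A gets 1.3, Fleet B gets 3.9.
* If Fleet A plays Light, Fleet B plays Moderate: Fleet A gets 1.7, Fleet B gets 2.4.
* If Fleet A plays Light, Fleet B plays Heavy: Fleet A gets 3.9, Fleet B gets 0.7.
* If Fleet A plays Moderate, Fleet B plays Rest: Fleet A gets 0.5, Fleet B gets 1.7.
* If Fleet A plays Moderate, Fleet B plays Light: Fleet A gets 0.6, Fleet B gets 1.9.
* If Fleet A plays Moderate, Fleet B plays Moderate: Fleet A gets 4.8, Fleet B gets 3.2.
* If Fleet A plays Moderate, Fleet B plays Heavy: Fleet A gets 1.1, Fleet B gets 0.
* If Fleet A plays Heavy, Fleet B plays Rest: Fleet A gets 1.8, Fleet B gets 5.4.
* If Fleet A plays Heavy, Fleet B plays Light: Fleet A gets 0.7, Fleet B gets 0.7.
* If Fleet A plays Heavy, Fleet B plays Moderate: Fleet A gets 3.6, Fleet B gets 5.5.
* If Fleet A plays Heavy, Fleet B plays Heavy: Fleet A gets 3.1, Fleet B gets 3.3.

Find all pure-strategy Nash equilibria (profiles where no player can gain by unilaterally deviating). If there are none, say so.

(Rest, Rest); (Light, Light); (Moderate, Moderate)

(Rest, Rest): Fleet A gets 3.1, best alternative 2.3; Fleet B gets 5.4, best alternative 5.3. No profitable deviation — NE.
(Rest, Light): Fleet A can switch to Light (0.3 → 1.3). Not NE.
(Rest, Moderate): Fleet A can switch to Moderate (2.4 → 4.8). Not NE.
(Rest, Heavy): Fleet A can switch to Light (0.3 → 3.9). Not NE.
(Light, Rest): Fleet A can switch to Rest (2.3 → 3.1). Not NE.
(Light, Light): Fleet A gets 1.3, best alternative 0.7; Fleet B gets 3.9, best alternative 2.6. No profitable deviation — NE.
(Light, Moderate): Fleet A can switch to Rest (1.7 → 2.4). Not NE.
(Light, Heavy): Fleet B can switch to Rest (0.7 → 2.6). Not NE.
(Moderate, Moderate): Fleet A gets 4.8, best alternative 3.6; Fleet B gets 3.2, best alternative 1.9. No profitable deviation — NE.
(The remaining 7 profiles each have a profitable deviation by the same check.)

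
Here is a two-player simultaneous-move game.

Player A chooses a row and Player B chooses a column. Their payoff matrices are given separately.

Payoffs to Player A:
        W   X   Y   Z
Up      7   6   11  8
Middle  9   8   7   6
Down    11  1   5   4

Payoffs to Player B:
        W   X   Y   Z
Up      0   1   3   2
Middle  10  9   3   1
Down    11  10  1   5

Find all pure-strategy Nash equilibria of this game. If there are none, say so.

(Up, Y), (Down, W)

For each strategy profile, look for a profitable unilateral deviation.
(Up, W): Player A can switch to Middle (7 → 9). Not NE.
(Up, X): Player A can switch to Middle (6 → 8). Not NE.
(Up, Y): Player A gets 11, best alternative 7; Player B gets 3, best alternative 2. No profitable deviation — NE.
(Up, Z): Player B can switch to Y (2 → 3). Not NE.
(Middle, W): Player A can switch to Down (9 → 11). Not NE.
(Middle, X): Player B can switch to W (9 → 10). Not NE.
(Middle, Y): Player A can switch to Up (7 → 11). Not NE.
(Middle, Z): Player A can switch to Up (6 → 8). Not NE.
(Down, W): Player A gets 11, best alternative 9; Player B gets 11, best alternative 10. No profitable deviation — NE.
(Down, X): Player A can switch to Up (1 → 6). Not NE.
(Down, Y): Player A can switch to Up (5 → 11). Not NE.
(Down, Z): Player A can switch to Up (4 → 8). Not NE.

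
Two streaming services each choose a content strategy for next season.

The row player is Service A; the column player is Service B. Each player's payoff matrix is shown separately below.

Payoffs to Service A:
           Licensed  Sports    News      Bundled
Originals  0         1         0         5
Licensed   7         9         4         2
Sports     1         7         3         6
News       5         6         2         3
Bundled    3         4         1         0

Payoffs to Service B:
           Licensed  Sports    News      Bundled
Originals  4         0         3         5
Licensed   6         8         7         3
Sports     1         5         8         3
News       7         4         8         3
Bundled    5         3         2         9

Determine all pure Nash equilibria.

Pure NE: (Licensed, Sports)

Service A against Licensed: payoffs 0, 7, 1, 5, 3 → best response Licensed.
Service A against Sports: payoffs 1, 9, 7, 6, 4 → best response Licensed.
Service A against News: payoffs 0, 4, 3, 2, 1 → best response Licensed.
Service A against Bundled: payoffs 5, 2, 6, 3, 0 → best response Sports.
Service B against Originals: payoffs 4, 0, 3, 5 → best response Bundled.
Service B against Licensed: payoffs 6, 8, 7, 3 → best response Sports.
Service B against Sports: payoffs 1, 5, 8, 3 → best response News.
Service B against News: payoffs 7, 4, 8, 3 → best response News.
Service B against Bundled: payoffs 5, 3, 2, 9 → best response Bundled.
Mutual best responses: (Licensed, Sports).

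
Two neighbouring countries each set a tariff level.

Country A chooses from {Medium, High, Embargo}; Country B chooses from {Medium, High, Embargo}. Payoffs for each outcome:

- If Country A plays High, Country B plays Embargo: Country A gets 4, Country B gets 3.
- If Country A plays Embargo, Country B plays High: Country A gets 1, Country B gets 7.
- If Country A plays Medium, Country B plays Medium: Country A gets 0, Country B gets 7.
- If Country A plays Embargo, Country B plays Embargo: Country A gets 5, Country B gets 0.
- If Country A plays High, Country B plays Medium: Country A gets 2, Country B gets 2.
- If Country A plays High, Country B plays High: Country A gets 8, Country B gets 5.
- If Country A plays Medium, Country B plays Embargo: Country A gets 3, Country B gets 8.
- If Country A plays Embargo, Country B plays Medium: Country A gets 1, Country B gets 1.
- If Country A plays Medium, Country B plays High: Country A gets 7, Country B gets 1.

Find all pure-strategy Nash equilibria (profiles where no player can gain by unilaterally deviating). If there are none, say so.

The unique pure-strategy Nash equilibrium is (High, High).

(Medium, Medium): Country A can switch to High (0 → 2). Not NE.
(Medium, High): Country A can switch to High (7 → 8). Not NE.
(Medium, Embargo): Country A can switch to High (3 → 4). Not NE.
(High, Medium): Country B can switch to High (2 → 5). Not NE.
(High, High): Country A gets 8, best alternative 7; Country B gets 5, best alternative 3. No profitable deviation — NE.
(High, Embargo): Country A can switch to Embargo (4 → 5). Not NE.
(Embargo, Medium): Country A can switch to High (1 → 2). Not NE.
(Embargo, High): Country A can switch to Medium (1 → 7). Not NE.
(Embargo, Embargo): Country B can switch to Medium (0 → 1). Not NE.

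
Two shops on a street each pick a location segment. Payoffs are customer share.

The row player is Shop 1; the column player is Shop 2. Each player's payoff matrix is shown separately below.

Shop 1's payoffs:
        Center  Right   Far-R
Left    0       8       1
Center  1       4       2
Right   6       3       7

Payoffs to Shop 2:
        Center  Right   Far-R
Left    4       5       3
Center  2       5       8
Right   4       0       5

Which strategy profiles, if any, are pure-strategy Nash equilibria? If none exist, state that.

Shop 1 against Center: payoffs 0, 1, 6 → best response Right.
Shop 1 against Right: payoffs 8, 4, 3 → best response Left.
Shop 1 against Far-R: payoffs 1, 2, 7 → best response Right.
Shop 2 against Left: payoffs 4, 5, 3 → best response Right.
Shop 2 against Center: payoffs 2, 5, 8 → best response Far-R.
Shop 2 against Right: payoffs 4, 0, 5 → best response Far-R.
Mutual best responses: (Left, Right); (Right, Far-R).

The pure Nash equilibria are (Left, Right), (Right, Far-R).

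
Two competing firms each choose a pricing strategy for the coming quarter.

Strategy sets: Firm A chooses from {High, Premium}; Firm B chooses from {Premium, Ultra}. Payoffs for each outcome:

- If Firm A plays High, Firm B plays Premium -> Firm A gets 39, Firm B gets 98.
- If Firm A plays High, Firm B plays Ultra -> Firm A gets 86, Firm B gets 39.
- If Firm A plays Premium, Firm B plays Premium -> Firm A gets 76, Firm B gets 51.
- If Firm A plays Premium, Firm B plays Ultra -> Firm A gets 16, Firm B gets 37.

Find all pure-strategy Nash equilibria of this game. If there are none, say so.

Firm A against Premium: payoffs 39, 76 → best response Premium.
Firm A against Ultra: payoffs 86, 16 → best response High.
Firm B against High: payoffs 98, 39 → best response Premium.
Firm B against Premium: payoffs 51, 37 → best response Premium.
Mutual best responses: (Premium, Premium).

(Premium, Premium)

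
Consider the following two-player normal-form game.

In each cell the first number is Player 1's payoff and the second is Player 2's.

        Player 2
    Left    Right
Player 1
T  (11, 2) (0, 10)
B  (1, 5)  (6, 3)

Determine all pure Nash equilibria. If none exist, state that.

For each player, find the best response to each opponent profile; mutual best responses are the pure NE.
Player 1 against Left: payoffs 11, 1 → best response T.
Player 1 against Right: payoffs 0, 6 → best response B.
Player 2 against T: payoffs 2, 10 → best response Right.
Player 2 against B: payoffs 5, 3 → best response Left.
No profile is a mutual best response for all players.

This game has no pure Nash equilibrium.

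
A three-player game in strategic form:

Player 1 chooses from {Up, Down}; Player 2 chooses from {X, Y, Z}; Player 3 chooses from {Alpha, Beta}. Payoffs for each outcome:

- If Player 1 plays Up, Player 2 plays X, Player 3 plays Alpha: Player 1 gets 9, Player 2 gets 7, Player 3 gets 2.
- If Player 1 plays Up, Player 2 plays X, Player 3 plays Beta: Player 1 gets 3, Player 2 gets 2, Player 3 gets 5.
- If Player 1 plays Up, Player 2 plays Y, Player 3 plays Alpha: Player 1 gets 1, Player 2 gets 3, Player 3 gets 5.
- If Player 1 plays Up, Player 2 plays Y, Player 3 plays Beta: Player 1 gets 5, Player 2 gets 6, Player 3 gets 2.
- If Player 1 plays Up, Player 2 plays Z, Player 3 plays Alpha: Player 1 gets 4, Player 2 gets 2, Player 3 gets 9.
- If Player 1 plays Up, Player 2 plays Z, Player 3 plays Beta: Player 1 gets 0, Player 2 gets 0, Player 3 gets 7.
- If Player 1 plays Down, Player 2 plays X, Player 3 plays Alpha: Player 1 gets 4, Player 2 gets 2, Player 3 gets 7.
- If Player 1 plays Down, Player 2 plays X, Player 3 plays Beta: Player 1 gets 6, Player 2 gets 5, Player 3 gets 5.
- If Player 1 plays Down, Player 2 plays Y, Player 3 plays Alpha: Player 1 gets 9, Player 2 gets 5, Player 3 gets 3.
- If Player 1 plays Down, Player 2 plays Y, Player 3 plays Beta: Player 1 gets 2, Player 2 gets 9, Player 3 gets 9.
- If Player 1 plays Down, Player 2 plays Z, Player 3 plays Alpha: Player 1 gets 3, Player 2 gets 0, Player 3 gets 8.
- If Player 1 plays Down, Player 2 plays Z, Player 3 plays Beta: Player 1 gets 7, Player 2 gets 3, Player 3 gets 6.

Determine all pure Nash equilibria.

There is no pure-strategy Nash equilibrium.

Player 1 against (X, Alpha): payoffs 9, 4 → best response Up.
Player 1 against (X, Beta): payoffs 3, 6 → best response Down.
Player 1 against (Y, Alpha): payoffs 1, 9 → best response Down.
Player 1 against (Y, Beta): payoffs 5, 2 → best response Up.
Player 1 against (Z, Alpha): payoffs 4, 3 → best response Up.
Player 1 against (Z, Beta): payoffs 0, 7 → best response Down.
Player 2 against (Up, Alpha): payoffs 7, 3, 2 → best response X.
Player 2 against (Up, Beta): payoffs 2, 6, 0 → best response Y.
Player 2 against (Down, Alpha): payoffs 2, 5, 0 → best response Y.
Player 2 against (Down, Beta): payoffs 5, 9, 3 → best response Y.
Player 3 against (Up, X): payoffs 2, 5 → best response Beta.
Player 3 against (Up, Y): payoffs 5, 2 → best response Alpha.
Player 3 against (Up, Z): payoffs 9, 7 → best response Alpha.
Player 3 against (Down, X): payoffs 7, 5 → best response Alpha.
Player 3 against (Down, Y): payoffs 3, 9 → best response Beta.
Player 3 against (Down, Z): payoffs 8, 6 → best response Alpha.
No profile is a mutual best response for all players.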